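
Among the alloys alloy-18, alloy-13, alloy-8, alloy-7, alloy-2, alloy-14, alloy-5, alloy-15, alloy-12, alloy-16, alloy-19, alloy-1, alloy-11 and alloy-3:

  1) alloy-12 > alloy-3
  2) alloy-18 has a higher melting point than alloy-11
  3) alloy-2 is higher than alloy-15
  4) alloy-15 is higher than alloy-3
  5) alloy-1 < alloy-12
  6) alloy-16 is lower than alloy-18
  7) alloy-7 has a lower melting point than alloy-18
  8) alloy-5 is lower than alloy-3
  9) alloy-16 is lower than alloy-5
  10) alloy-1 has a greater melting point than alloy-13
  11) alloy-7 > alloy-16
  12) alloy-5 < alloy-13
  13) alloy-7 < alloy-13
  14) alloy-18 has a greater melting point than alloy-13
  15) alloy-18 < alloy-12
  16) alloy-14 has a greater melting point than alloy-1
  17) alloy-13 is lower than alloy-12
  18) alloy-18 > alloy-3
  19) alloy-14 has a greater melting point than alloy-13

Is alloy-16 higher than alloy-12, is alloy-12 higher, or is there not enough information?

alloy-12

Chaining the given relations: alloy-16 < alloy-7 < alloy-13 < alloy-18 < alloy-12.
So alloy-12 is higher.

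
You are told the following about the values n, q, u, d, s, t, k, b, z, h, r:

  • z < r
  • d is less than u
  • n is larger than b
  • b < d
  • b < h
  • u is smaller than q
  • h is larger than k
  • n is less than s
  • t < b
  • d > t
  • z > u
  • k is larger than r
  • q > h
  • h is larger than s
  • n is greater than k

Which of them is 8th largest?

u

Chaining the given pairs: t < b < d < u < z < r < k < n < s < h < q.
The 8th largest is u.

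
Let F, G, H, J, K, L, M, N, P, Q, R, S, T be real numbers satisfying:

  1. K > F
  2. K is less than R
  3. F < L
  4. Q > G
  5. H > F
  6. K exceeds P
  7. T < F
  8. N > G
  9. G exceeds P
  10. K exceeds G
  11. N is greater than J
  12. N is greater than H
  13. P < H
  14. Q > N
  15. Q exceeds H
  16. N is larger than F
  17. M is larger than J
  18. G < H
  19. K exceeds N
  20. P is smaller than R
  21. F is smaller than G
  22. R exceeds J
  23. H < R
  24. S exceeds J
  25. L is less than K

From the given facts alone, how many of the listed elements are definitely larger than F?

From F the given relations immediately reach G, H, L, N, K.
From those, Q, R — 7 in total.
Nothing else is reachable above F; 7 in all.

7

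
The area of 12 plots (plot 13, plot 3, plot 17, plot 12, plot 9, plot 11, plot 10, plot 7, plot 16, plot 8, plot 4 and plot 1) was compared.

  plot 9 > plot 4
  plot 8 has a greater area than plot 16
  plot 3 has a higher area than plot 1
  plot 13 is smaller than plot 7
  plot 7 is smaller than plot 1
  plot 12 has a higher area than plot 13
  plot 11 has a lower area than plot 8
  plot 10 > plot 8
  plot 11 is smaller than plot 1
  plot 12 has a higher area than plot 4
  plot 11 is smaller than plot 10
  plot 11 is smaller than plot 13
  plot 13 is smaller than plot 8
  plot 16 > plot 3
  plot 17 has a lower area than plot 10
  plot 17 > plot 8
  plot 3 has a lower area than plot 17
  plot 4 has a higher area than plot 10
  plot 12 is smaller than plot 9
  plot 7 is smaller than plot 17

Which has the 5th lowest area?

plot 3

Chaining the given pairs: plot 11 < plot 13 < plot 7 < plot 1 < plot 3 < plot 16 < plot 8 < plot 17 < plot 10 < plot 4 < plot 12 < plot 9.
The 5th smallest is plot 3.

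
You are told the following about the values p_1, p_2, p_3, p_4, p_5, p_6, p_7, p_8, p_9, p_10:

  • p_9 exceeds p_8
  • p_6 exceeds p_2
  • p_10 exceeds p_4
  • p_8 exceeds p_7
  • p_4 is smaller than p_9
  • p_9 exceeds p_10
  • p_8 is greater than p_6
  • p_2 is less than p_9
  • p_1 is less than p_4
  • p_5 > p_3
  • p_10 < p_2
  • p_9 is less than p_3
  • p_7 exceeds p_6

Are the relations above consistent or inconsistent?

Every relation is compatible with p_1 < p_4 < p_10 < p_2 < p_6 < p_7 < p_8 < p_9 < p_3 < p_5; the set is consistent.

consistent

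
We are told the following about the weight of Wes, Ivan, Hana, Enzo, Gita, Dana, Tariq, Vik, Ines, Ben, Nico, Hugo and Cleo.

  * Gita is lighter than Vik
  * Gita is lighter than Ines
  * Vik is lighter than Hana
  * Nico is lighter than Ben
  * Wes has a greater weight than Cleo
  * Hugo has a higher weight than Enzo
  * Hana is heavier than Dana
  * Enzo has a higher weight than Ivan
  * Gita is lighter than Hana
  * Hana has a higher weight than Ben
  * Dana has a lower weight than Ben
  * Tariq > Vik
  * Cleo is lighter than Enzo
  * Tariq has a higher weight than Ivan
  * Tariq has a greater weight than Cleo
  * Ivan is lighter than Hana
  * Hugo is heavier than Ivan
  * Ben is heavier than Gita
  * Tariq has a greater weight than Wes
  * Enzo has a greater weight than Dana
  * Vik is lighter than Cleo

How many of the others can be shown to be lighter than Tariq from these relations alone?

The elements the relations force below Tariq are Gita, Vik, Ivan, Cleo, Wes — no chain reaches any other.
That is 5.

5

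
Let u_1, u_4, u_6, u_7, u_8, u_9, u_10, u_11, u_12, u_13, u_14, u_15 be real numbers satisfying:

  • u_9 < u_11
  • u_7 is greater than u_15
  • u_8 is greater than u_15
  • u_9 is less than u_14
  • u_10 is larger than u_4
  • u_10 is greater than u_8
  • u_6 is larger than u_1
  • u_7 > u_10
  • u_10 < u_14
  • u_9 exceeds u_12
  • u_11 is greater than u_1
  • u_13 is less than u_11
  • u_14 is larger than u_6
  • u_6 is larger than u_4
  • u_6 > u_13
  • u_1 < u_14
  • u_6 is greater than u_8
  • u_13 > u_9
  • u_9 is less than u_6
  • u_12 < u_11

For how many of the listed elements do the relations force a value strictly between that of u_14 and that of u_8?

The relations place u_8 below u_14. An element lies strictly between them when it is forced above u_8 and also forced below u_14.
Above u_8: {u_6, u_10, u_7}. Below u_14: {u_15, u_1, u_4, u_12, u_9, u_13, u_6, u_10}.
Intersection: {u_6, u_10} — 2.

2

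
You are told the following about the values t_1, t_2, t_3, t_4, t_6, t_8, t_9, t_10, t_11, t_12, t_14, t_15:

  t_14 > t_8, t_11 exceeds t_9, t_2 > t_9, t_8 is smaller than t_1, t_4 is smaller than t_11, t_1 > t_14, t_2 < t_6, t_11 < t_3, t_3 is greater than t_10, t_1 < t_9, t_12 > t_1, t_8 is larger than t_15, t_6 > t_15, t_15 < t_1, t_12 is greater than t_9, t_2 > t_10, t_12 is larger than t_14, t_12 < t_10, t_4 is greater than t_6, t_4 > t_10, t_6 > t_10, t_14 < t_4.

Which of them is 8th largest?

The consecutive relations fix a unique order: t_15 < t_8 < t_14 < t_1 < t_9 < t_12 < t_10 < t_2 < t_6 < t_4 < t_11 < t_3.
Counting 8 from the largest end gives t_9.

t_9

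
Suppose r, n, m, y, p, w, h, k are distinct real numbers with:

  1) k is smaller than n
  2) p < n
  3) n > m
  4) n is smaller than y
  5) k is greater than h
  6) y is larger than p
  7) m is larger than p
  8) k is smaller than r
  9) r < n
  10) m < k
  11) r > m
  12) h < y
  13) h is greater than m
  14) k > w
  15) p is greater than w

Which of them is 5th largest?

h

Piecing the relations together gives one ordering: w < p < m < h < k < r < n < y.
Counting 5 from the largest end gives h.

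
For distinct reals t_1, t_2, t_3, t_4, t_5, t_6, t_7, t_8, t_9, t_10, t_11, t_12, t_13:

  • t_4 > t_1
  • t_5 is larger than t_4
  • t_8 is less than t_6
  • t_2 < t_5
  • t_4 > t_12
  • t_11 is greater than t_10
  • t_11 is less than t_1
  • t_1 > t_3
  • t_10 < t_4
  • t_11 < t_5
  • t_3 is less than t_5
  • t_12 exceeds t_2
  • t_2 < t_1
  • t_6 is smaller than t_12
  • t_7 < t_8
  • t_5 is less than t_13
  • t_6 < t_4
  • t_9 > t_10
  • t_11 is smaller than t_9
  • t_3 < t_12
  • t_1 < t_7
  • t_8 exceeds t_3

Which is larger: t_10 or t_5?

Link the given pairs in sequence: t_10 < t_11; t_11 < t_1; t_1 < t_7; t_7 < t_8; t_8 < t_6; t_6 < t_12; t_12 < t_4; t_4 < t_5.
Chaining these gives t_10 < t_11 < t_1 < t_7 < t_8 < t_6 < t_12 < t_4 < t_5.
So t_10 < t_5; t_5 is the larger of the two.

t_5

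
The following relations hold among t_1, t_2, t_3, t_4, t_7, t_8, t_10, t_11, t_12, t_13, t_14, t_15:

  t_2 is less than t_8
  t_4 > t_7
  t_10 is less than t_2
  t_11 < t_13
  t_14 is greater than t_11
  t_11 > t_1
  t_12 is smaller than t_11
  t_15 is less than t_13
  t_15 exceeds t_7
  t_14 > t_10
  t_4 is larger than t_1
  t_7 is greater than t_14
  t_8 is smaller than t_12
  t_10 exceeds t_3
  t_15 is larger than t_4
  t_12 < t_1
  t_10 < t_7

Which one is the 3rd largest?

t_4

The consecutive relations fix a unique order: t_3 < t_10 < t_2 < t_8 < t_12 < t_1 < t_11 < t_14 < t_7 < t_4 < t_15 < t_13.
The 3rd largest is t_4.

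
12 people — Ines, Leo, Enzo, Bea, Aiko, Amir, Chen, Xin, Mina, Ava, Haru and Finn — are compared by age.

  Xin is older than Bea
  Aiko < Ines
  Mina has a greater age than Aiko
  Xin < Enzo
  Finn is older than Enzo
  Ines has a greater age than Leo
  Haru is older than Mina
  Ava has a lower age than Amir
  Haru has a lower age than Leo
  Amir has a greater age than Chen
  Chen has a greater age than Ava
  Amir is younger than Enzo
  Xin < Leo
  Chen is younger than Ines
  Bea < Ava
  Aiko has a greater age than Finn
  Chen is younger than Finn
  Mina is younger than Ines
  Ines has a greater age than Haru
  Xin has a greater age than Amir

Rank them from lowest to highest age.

Nothing is placed below Bea, so it is least; from there Bea < Ava; Ava < Chen; Chen < Amir; Amir < Xin; Xin < Enzo; Enzo < Finn; Finn < Aiko; Aiko < Mina; Mina < Haru; Haru < Leo; Leo < Ines, each given directly.

Bea < Ava < Chen < Amir < Xin < Enzo < Finn < Aiko < Mina < Haru < Leo < Ines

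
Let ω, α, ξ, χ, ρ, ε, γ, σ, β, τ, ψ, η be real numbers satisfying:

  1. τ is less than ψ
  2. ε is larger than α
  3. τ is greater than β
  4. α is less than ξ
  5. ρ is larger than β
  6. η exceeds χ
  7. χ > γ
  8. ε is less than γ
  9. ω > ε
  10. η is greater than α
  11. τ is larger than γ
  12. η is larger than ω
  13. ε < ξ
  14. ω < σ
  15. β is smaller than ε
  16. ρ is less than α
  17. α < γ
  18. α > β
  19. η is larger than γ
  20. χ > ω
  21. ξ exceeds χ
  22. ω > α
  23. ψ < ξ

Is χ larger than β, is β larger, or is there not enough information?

χ

The relevant relations are β < ρ; ρ < α; α < ε; ε < γ; γ < χ.
Together: β < ρ < α < ε < γ < χ.
So χ is larger.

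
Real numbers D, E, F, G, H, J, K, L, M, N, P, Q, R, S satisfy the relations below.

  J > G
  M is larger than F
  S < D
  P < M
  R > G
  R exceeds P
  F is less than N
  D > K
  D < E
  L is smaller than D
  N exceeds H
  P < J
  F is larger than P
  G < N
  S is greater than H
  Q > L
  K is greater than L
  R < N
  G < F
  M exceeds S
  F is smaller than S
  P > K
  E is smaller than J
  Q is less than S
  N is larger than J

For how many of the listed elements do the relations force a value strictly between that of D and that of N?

Chaining upward from D reaches: E, J.
Chaining downward from N reaches: L, K, Q, H, P, G, F, S, E, J, R.
Strictly between D and N are those in both lists: E, J — 2 elements.

2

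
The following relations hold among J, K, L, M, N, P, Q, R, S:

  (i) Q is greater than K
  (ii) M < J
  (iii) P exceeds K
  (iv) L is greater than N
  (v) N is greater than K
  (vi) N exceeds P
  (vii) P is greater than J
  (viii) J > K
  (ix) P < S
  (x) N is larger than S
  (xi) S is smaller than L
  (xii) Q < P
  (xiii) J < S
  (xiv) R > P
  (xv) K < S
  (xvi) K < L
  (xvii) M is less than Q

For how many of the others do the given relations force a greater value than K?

7

From K the given relations immediately reach J, Q, P, S, N, L.
From those, R — 7 in total.
Nothing else is reachable above K; 7 in all.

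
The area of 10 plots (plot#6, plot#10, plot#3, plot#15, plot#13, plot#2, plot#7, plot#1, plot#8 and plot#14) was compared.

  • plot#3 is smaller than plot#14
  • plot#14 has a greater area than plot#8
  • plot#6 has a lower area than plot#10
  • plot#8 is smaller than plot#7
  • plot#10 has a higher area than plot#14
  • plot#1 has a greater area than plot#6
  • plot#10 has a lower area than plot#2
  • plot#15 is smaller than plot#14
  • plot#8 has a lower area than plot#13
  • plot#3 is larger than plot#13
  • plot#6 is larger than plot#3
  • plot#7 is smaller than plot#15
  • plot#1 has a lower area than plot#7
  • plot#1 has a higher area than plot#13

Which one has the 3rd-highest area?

Chaining the given pairs: plot#8 < plot#13 < plot#3 < plot#6 < plot#1 < plot#7 < plot#15 < plot#14 < plot#10 < plot#2.
The 3rd largest is plot#14.

plot#14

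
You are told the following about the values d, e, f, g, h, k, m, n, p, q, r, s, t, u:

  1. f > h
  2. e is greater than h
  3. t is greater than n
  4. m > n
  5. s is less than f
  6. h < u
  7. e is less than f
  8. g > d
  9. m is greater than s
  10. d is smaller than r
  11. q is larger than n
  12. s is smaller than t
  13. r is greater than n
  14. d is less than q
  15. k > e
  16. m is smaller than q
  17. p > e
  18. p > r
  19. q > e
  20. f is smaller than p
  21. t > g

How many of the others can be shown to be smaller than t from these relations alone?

4

Directly below t: s, n, g.
One step further: d (4 so far).
Nothing else is reachable below t; 4 in all.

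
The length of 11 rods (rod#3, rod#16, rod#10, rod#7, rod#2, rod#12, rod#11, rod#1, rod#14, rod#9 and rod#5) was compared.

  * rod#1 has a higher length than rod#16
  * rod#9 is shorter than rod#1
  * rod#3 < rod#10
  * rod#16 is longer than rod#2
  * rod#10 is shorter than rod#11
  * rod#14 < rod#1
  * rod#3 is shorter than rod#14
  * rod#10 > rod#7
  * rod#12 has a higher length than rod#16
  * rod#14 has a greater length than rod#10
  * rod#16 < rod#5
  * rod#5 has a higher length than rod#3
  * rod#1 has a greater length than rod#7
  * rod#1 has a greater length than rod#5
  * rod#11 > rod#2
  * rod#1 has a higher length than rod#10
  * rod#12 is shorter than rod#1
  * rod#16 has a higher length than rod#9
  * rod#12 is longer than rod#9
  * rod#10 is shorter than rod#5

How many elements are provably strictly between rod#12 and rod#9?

1

Chaining upward from rod#9 reaches: rod#16, rod#5, rod#1.
Chaining downward from rod#12 reaches: rod#2, rod#16.
Strictly between rod#9 and rod#12 are those in both lists: rod#16 — 1 element.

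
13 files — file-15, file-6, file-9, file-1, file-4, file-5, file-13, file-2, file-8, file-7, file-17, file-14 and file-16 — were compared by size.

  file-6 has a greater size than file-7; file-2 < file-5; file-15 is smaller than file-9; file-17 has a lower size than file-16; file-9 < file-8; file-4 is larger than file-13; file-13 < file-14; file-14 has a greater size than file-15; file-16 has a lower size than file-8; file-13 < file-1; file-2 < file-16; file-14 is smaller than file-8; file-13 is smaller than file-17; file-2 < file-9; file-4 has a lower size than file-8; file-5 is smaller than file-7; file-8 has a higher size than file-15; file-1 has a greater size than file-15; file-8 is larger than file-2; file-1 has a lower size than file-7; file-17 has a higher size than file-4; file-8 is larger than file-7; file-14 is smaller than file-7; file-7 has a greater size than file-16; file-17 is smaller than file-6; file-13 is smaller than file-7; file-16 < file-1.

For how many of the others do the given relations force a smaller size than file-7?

9

From file-7 the given relations immediately reach file-13, file-14, file-5, file-16, file-1.
From those, file-2, file-15, file-17 — 8 in total.
From those, file-4 — 9 in total.
Nothing else is reachable below file-7; 9 in all.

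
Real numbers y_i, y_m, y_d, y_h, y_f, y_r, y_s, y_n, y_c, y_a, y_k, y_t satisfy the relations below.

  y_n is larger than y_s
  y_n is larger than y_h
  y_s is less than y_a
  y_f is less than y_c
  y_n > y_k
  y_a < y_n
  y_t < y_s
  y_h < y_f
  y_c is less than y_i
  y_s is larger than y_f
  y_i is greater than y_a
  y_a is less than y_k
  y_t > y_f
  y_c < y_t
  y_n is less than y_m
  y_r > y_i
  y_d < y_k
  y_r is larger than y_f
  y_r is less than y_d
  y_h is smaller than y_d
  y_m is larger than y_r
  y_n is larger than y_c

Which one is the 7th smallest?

y_i

The consecutive relations fix a unique order: y_h < y_f < y_c < y_t < y_s < y_a < y_i < y_r < y_d < y_k < y_n < y_m.
Counting 7 from the smallest end gives y_i.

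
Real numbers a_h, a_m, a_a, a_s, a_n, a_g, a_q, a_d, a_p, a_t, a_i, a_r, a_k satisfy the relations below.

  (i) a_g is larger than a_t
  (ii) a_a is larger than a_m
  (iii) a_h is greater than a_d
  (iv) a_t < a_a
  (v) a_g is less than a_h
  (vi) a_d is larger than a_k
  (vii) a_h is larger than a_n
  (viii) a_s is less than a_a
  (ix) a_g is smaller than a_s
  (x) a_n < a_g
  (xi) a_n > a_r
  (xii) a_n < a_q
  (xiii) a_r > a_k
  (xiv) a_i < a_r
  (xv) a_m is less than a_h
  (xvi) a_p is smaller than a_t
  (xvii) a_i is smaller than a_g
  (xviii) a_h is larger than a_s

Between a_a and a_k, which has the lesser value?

The relevant relations are a_k < a_r; a_r < a_n; a_n < a_g; a_g < a_s; a_s < a_a.
Together: a_k < a_r < a_n < a_g < a_s < a_a.
So a_k < a_a; a_k is the smaller of the two.

a_k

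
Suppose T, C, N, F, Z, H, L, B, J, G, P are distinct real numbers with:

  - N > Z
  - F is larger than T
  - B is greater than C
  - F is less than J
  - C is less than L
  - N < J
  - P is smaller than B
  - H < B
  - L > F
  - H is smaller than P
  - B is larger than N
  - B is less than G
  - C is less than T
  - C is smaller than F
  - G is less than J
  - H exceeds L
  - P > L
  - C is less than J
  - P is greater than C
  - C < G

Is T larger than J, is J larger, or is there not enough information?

J

Chaining the given relations: T < F < L < H < P < B < G < J.
So J is larger.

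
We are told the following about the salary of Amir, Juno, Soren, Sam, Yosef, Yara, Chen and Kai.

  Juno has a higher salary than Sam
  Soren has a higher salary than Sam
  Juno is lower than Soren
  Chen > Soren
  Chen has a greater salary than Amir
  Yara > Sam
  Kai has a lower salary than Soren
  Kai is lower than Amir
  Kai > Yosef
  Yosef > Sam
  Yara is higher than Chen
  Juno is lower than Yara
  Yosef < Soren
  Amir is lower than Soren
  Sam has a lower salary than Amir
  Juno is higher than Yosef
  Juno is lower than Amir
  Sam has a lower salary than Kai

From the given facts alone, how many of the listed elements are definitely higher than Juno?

The elements the relations force above Juno are Amir, Soren, Chen, Yara — no chain reaches any other.
That is 4.

4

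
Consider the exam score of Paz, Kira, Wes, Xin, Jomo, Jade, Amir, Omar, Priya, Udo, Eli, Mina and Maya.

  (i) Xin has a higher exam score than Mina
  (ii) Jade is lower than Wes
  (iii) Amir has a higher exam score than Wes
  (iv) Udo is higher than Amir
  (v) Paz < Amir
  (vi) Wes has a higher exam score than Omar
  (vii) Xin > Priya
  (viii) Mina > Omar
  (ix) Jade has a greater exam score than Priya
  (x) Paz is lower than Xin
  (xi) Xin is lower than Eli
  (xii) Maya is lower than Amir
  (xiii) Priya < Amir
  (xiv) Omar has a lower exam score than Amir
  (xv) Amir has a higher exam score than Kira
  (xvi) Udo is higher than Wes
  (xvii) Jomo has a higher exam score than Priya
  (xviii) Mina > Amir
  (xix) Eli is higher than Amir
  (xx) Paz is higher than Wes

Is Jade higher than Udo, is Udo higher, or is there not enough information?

Udo

Jade < Wes and Wes < Paz give Jade < Paz.
Then Paz < Amir extends the chain to Amir.
Then Amir < Udo extends the chain to Udo.
So Udo is higher.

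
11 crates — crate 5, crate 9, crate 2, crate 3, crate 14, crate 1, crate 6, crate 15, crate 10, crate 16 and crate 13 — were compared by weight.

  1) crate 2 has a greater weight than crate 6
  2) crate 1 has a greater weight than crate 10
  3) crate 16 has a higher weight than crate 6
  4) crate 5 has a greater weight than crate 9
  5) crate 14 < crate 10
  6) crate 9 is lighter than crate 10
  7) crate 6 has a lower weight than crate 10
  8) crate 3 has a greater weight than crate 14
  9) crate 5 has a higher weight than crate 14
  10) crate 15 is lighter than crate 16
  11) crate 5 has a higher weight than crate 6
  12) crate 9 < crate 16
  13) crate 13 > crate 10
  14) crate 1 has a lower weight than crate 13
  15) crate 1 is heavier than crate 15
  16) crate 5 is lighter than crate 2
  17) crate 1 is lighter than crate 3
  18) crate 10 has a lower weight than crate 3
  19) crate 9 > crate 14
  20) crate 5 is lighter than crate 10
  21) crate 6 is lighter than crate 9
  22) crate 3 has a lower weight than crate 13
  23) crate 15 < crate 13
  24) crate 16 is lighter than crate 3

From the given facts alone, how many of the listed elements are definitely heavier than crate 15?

4

Directly above crate 15: crate 16, crate 1, crate 13.
One step further: crate 3 (4 so far).
Nothing else is reachable above crate 15; 4 in all.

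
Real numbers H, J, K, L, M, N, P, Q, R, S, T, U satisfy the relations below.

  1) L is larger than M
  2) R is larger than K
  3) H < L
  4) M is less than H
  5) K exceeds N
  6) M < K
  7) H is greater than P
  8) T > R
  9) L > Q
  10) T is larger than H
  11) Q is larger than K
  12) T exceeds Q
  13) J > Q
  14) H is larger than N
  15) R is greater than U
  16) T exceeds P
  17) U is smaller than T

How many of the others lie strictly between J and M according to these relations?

The relations place M below J. An element lies strictly between them when it is forced above M and also forced below J.
Above M: {K, R, H, Q, T, L}. Below J: {N, K, Q}.
Intersection: {K, Q} — 2.

2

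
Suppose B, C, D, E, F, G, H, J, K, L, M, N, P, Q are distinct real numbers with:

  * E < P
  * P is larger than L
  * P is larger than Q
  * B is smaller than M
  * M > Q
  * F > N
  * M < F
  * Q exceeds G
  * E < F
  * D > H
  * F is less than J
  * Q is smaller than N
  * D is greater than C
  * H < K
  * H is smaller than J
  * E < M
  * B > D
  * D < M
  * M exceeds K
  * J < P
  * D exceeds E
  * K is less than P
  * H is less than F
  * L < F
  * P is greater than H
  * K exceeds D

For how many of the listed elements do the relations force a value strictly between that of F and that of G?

3

Chaining upward from G reaches: Q, M, N, J, P.
Chaining downward from F reaches: E, C, L, H, D, B, Q, K, M, N.
Strictly between G and F are those in both lists: Q, M, N — 3 elements.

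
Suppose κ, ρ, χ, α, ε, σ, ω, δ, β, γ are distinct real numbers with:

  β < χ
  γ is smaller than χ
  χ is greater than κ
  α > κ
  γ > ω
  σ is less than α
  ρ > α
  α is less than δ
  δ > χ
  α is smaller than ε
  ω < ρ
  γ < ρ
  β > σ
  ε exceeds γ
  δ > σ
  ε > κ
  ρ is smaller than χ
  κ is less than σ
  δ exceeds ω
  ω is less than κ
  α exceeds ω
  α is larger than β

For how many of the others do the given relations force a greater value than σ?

6

The elements the relations force above σ are β, α, ρ, χ, δ, ε — no chain reaches any other.
That is 6.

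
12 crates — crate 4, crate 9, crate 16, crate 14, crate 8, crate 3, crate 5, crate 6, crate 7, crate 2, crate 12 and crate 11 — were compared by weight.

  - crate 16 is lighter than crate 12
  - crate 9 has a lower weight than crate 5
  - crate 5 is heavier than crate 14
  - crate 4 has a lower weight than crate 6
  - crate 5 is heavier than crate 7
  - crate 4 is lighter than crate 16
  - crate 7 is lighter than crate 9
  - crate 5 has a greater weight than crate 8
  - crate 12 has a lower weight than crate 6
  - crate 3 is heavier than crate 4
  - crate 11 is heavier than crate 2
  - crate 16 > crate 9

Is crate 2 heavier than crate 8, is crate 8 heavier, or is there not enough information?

undetermined

Following every chain through crate 2: above crate 2 we get crate 11.
crate 8 is not reached, and no chain runs the other way from crate 8 to crate 2.
So the given relations leave the order of crate 2 and crate 8 undetermined.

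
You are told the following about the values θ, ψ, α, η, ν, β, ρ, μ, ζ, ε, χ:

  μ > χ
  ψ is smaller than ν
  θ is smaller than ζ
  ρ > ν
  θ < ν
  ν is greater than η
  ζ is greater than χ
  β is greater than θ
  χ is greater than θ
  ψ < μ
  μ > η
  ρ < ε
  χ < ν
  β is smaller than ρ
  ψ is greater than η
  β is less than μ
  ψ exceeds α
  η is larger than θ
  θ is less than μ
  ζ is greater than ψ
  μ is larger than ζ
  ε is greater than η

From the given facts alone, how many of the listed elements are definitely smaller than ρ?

The elements the relations force below ρ are θ, α, β, η, ψ, χ, ν — no chain reaches any other.
That is 7.

7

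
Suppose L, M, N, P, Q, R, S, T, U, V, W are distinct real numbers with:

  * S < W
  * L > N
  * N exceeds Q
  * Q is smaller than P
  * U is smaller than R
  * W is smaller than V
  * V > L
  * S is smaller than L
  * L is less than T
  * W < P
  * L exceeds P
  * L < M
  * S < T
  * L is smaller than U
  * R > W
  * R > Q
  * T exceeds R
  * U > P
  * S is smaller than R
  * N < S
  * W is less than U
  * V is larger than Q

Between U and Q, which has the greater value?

U

The relevant relations are Q < N; N < S; S < W; W < P; P < L; L < U.
Chaining these gives Q < N < S < W < P < L < U.
So Q < U; U is the larger of the two.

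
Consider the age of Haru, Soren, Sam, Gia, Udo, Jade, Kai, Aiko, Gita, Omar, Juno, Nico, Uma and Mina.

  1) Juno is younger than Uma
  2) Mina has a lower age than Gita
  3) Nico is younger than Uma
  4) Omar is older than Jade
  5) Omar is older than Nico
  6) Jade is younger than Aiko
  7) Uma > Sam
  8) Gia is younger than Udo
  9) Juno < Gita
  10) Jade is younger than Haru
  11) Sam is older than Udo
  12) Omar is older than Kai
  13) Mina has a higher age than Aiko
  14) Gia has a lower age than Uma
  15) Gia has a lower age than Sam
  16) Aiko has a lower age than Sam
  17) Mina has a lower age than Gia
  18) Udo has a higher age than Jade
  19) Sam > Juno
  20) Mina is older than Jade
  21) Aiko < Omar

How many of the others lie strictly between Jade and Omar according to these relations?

1

The relations place Jade below Omar. An element lies strictly between them when it is forced above Jade and also forced below Omar.
Above Jade: {Aiko, Mina, Gia, Udo, Sam, Haru, Gita, Uma}. Below Omar: {Nico, Aiko, Kai}.
Intersection: {Aiko} — 1.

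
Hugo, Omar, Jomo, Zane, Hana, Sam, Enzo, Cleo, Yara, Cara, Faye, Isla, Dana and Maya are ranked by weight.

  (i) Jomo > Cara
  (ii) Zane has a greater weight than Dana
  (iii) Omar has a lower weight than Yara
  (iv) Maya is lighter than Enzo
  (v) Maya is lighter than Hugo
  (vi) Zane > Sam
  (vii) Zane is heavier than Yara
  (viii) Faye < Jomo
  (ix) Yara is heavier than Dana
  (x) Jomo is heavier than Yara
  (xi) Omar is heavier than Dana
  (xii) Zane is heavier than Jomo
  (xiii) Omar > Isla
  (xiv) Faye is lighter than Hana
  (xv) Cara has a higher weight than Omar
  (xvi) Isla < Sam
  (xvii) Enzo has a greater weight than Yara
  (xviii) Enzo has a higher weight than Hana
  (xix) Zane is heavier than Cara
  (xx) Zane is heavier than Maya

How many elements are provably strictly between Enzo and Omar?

1

Chaining upward from Omar reaches: Cara, Yara, Jomo, Zane.
Chaining downward from Enzo reaches: Maya, Isla, Dana, Yara, Faye, Hana.
Strictly between Omar and Enzo are those in both lists: Yara — 1 element.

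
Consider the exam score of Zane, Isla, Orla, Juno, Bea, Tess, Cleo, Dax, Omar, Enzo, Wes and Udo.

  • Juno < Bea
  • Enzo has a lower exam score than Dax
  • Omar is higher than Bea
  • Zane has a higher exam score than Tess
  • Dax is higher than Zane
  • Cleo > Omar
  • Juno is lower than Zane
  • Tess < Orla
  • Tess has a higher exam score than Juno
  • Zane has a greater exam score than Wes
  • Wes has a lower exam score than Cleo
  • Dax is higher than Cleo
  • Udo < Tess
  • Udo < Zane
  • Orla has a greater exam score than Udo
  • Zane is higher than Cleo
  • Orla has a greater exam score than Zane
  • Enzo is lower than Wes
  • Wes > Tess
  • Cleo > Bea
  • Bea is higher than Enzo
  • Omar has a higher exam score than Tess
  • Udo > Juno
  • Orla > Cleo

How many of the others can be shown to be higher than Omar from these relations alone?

4

Directly above Omar: Cleo.
One step further: Zane, Orla, Dax (4 so far).
No other element is forced above Omar by the given relations, so the count is 4.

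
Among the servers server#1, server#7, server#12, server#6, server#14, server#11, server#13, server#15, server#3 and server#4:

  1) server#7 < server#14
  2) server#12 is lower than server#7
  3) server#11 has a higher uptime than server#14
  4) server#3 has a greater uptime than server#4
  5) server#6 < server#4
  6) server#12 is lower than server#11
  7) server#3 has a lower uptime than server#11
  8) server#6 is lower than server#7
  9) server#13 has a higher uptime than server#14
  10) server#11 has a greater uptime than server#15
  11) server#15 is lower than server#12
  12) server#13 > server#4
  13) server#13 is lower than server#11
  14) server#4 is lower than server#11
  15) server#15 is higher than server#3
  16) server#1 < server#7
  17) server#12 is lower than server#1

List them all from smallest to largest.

server#6 < server#4 < server#3 < server#15 < server#12 < server#1 < server#7 < server#14 < server#13 < server#11

The consecutive links are each given: server#6 < server#4; server#4 < server#3; server#3 < server#15; server#15 < server#12; server#12 < server#1; server#1 < server#7; server#7 < server#14; server#14 < server#13; server#13 < server#11.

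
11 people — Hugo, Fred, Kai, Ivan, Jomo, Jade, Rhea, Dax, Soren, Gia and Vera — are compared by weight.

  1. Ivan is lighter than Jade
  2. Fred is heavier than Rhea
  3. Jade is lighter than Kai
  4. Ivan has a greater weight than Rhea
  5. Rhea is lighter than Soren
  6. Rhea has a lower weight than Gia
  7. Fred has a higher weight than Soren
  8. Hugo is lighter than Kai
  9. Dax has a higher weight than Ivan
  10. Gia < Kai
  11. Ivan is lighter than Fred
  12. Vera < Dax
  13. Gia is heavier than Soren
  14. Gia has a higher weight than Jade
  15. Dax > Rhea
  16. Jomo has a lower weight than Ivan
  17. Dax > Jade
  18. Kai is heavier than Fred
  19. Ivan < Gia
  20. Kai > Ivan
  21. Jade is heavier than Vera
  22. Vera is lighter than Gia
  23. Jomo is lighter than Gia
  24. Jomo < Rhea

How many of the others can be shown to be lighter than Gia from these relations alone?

6

Directly below Gia: Jomo, Rhea, Vera, Ivan, Jade, Soren.
No other element is forced below Gia by the given relations, so the count is 6.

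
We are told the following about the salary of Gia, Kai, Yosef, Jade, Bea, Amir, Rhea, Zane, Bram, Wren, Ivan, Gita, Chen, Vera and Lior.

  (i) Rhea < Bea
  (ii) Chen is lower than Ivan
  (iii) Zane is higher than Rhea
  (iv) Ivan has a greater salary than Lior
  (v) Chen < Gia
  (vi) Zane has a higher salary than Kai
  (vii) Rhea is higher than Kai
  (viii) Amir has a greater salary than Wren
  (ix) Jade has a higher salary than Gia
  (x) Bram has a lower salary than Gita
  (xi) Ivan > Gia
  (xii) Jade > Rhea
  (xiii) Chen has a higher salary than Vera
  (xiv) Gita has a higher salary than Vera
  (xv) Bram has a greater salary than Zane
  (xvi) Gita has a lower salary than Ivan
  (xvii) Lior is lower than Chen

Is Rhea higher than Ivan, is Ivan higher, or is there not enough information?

Ivan

The relevant relations are Rhea < Zane; Zane < Bram; Bram < Gita; Gita < Ivan.
Together: Rhea < Zane < Bram < Gita < Ivan.
So Ivan is higher.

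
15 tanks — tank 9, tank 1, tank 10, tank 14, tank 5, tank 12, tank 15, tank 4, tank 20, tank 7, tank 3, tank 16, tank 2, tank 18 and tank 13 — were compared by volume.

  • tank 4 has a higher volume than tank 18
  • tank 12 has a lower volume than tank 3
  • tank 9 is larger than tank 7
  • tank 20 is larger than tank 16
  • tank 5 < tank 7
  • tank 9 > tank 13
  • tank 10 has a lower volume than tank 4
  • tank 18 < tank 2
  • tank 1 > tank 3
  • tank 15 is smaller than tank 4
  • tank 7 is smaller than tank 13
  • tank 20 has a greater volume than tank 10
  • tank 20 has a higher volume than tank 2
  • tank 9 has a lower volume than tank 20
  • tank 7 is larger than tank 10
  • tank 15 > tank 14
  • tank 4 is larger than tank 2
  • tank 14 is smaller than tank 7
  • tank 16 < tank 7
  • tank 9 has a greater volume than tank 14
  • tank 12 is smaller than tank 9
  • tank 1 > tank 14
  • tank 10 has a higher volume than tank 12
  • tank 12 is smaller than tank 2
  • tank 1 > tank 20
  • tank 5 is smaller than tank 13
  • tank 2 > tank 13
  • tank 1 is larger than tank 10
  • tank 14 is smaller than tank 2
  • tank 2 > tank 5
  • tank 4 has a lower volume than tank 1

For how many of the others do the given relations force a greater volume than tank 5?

From tank 5 the given relations immediately reach tank 7, tank 13, tank 2.
From those, tank 9, tank 20, tank 4 — 6 in total.
From those, tank 1 — 7 in total.
Nothing else is reachable above tank 5; 7 in all.

7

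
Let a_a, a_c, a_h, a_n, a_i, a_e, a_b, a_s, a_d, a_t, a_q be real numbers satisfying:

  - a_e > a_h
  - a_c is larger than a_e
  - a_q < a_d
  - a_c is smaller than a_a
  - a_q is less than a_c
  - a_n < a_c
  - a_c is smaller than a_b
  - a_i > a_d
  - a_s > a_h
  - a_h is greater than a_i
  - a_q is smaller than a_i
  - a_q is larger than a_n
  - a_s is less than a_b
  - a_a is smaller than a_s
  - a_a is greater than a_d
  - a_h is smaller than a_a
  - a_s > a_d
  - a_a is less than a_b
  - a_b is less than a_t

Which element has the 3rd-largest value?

Chaining the given pairs: a_n < a_q < a_d < a_i < a_h < a_e < a_c < a_a < a_s < a_b < a_t.
The 3rd largest is a_s.

a_s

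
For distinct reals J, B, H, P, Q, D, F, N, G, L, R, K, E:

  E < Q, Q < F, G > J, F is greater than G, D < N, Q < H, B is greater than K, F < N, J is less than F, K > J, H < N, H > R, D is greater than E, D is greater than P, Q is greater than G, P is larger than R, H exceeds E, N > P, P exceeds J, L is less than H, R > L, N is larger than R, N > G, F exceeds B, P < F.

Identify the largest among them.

N

L is not greatest since L < H; J is not greatest since J < K; E is not greatest since E < Q; R is not greatest since R < P; G is not greatest since G < N; Q is not greatest since Q < F; K is not greatest since K < B; P is not greatest since P < F; H is not greatest since H < N; B is not greatest since B < F; F is not greatest since F < N; D is not greatest since D < N.
Only N has nothing above it, so N is the largest.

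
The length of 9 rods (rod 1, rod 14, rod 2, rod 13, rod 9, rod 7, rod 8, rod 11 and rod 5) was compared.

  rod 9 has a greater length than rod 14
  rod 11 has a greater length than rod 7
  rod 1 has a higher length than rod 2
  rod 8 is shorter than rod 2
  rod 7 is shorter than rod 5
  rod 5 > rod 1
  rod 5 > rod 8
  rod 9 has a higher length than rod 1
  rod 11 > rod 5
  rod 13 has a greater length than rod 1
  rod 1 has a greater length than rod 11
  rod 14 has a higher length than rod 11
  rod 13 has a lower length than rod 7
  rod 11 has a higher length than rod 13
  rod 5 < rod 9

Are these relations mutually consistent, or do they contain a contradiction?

We have rod 11 < rod 1 stated directly, yet also rod 1 < rod 13 < rod 7 < rod 5 < rod 11 by chaining the others — so rod 1 < rod 11. Contradiction.

inconsistent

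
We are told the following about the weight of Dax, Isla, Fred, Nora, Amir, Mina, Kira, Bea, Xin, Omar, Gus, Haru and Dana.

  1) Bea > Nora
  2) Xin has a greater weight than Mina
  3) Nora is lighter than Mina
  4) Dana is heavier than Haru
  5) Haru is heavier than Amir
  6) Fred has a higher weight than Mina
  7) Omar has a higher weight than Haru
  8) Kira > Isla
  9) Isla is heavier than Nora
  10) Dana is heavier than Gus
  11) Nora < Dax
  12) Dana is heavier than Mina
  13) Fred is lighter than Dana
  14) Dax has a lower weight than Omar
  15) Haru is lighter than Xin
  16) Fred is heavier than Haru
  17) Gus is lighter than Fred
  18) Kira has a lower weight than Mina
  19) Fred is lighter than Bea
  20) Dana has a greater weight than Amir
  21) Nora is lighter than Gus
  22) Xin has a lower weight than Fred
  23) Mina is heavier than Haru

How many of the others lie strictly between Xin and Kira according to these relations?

1

Chaining upward from Kira reaches: Mina, Fred, Dana, Bea.
Chaining downward from Xin reaches: Nora, Isla, Amir, Haru, Mina.
Strictly between Kira and Xin are those in both lists: Mina — 1 element.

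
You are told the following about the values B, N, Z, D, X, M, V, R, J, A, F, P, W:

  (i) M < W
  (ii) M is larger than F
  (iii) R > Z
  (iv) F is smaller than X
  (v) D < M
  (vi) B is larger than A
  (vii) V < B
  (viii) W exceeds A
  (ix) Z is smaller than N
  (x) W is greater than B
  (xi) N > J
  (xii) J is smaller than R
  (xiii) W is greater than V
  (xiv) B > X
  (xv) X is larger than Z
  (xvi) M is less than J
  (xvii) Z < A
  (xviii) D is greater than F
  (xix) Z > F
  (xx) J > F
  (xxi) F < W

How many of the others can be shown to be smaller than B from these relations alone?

5

The elements the relations force below B are F, Z, A, V, X — no chain reaches any other.
That is 5.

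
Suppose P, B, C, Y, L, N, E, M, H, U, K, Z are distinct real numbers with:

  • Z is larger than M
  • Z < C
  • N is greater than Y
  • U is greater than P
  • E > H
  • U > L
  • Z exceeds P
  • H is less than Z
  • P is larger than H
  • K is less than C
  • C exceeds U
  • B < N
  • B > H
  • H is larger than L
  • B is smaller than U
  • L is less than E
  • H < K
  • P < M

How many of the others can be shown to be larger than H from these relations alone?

9

Directly above H: B, E, P, K, Z.
One step further: M, N, U, C (9 so far).
Nothing else is reachable above H; 9 in all.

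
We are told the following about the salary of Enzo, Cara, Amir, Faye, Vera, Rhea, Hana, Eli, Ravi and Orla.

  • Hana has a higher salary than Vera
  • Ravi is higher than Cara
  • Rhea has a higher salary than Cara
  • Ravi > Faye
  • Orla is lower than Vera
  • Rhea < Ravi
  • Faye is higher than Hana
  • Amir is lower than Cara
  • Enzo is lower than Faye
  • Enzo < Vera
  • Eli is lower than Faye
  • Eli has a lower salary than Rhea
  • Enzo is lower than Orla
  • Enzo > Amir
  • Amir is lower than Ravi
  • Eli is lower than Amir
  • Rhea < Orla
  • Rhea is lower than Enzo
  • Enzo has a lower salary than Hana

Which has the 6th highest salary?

Enzo

Piecing the relations together gives one ordering: Eli < Amir < Cara < Rhea < Enzo < Orla < Vera < Hana < Faye < Ravi.
The 6th largest is Enzo.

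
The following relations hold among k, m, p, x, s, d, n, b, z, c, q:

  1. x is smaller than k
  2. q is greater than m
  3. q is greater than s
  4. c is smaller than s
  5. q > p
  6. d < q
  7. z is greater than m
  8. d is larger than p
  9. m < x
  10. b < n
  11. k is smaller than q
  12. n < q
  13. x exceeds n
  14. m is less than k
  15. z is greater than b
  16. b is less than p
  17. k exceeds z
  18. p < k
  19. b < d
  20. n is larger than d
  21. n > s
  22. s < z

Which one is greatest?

Chaining downward from q: directly below it, m, s, p, d, n, k; then b, c, z, x.
That covers every other element, and nothing is given above q, so q is the greatest.

q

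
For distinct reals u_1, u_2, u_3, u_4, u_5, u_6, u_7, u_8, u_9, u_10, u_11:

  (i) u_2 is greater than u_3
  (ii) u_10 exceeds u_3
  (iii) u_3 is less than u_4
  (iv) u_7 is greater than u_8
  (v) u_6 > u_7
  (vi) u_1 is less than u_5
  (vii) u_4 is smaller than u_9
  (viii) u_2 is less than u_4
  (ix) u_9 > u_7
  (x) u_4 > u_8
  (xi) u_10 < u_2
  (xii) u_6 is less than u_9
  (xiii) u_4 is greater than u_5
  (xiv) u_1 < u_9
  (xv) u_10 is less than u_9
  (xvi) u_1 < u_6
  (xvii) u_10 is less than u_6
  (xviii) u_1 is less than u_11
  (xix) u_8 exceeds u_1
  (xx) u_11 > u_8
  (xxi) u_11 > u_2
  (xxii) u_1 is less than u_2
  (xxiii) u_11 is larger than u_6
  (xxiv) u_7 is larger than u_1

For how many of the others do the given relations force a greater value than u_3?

Directly above u_3: u_10, u_2, u_4.
One step further: u_6, u_11, u_9 (6 so far).
No other element is forced above u_3 by the given relations, so the count is 6.

6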